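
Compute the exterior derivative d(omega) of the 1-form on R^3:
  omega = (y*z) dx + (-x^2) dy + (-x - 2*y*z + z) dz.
d(omega) = (-2*x - z) dx ∧ dy + (-y - 1) dx ∧ dz + (-2*z) dy ∧ dz

For a 1-form omega = sum_i f_i dx_i, the exterior derivative is
  d(omega) = sum_{i < j} (∂f_j/∂x_i - ∂f_i/∂x_j) dx_i ∧ dx_j.
  coefficient of dx ∧ dy: ∂f_2/∂x - ∂f_1/∂y = ∂(-x^2)/∂x - ∂(y*z)/∂y = -2*x - z
  coefficient of dx ∧ dz: ∂f_3/∂x - ∂f_1/∂z = ∂(-x - 2*y*z + z)/∂x - ∂(y*z)/∂z = -y - 1
  coefficient of dy ∧ dz: ∂f_3/∂y - ∂f_2/∂z = ∂(-x - 2*y*z + z)/∂y - ∂(-x^2)/∂z = -2*z
Assembling: d(omega) = (-2*x - z) dx ∧ dy + (-y - 1) dx ∧ dz + (-2*z) dy ∧ dz.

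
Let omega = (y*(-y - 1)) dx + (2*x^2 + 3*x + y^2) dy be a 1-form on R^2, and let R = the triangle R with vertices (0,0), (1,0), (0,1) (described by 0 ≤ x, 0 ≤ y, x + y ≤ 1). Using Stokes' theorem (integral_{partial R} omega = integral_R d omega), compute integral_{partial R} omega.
integral_(partial R) omega = 3

Stokes: integral_partial_R omega = integral_R d omega with d omega = (∂Q/∂x - ∂P/∂y) dx ∧ dy.
  ∂Q/∂x = 4*x + 3
  ∂P/∂y = -2*y - 1
  integrand = ∂Q/∂x - ∂P/∂y = 4*x + 2*y + 4.
Integrating over R: integral_0^1 integral_0^{1-x} (4*x + 2*y + 4) dy dx = 3.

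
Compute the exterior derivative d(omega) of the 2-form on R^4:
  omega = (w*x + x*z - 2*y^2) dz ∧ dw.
d(omega) = (w + z) dx ∧ dz ∧ dw + (-4*y) dy ∧ dz ∧ dw

For a 2-form omega = sum_{i<j} g_{ij} dx_i ∧ dx_j, the exterior derivative is
  d(omega) = sum_{i<j} d(g_{ij}) ∧ dx_i ∧ dx_j = sum_{i<j, k} (∂g_{ij}/∂x_k) dx_k ∧ dx_i ∧ dx_j.
Expand each term, using dx_k ∧ dx_i ∧ dx_j = sgn(permutation) dx_{(a)} ∧ dx_{(b)} ∧ dx_{(c)} with (a < b < c) sorted:
  d(w*x + x*z - 2*y^2) includes (∂/∂x)(w*x + x*z - 2*y^2) dx = (w + z) dx, which multiplied by dz ∧ dw gives (w + z) dx ∧ dz ∧ dw
  d(w*x + x*z - 2*y^2) includes (∂/∂y)(w*x + x*z - 2*y^2) dy = (-4*y) dy, which multiplied by dz ∧ dw gives (-4*y) dy ∧ dz ∧ dw
Collecting like 3-forms: d(omega) = (w + z) dx ∧ dz ∧ dw + (-4*y) dy ∧ dz ∧ dw.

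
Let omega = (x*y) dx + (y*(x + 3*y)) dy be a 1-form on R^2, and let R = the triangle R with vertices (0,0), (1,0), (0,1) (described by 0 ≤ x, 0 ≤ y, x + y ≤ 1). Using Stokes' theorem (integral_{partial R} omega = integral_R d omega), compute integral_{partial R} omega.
integral_(partial R) omega = 0

Stokes: integral_partial_R omega = integral_R d omega with d omega = (∂Q/∂x - ∂P/∂y) dx ∧ dy.
  ∂Q/∂x = y
  ∂P/∂y = x
  integrand = ∂Q/∂x - ∂P/∂y = -x + y.
Integrating over R: integral_0^1 integral_0^{1-x} (-x + y) dy dx = 0.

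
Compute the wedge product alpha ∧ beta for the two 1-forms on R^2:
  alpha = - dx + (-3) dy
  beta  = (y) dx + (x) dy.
alpha ∧ beta = (-x + 3*y) dx ∧ dy

Distribute the wedge, using dx_i ∧ dx_j = -dx_j ∧ dx_i and dx_i ∧ dx_i = 0. For each pair (i, j) with i < j, the coefficient of dx_i ∧ dx_j in alpha ∧ beta is (alpha_i * beta_j - alpha_j * beta_i). Collecting: alpha ∧ beta = (-x + 3*y) dx ∧ dy.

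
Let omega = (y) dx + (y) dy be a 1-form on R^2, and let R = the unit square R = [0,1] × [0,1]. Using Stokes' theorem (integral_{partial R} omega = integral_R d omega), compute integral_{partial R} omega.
integral_(partial R) omega = -1

Stokes: integral_partial_R omega = integral_R d omega with d omega = (∂Q/∂x - ∂P/∂y) dx ∧ dy.
  ∂Q/∂x = 0
  ∂P/∂y = 1
  integrand = ∂Q/∂x - ∂P/∂y = -1.
Integrating over R: integral_0^1 integral_0^1 (-1) dx dy = -1.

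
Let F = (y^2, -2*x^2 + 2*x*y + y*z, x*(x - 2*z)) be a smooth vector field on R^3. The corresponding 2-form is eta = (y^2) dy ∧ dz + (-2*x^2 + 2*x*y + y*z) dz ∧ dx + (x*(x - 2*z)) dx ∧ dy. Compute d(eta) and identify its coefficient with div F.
d(eta) = (z) dx ∧ dy ∧ dz; div F = z

For a 2-form in R^3 of the form above, applying d gives a 3-form with coefficient ∂P/∂x + ∂Q/∂y + ∂R/∂z:
  ∂P/∂x = 0
  ∂Q/∂y = 2*x + z
  ∂R/∂z = -2*x
Sum = z, which is exactly div F.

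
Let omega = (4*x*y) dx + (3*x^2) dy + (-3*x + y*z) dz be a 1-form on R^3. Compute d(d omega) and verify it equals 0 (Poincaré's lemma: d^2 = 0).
d(d omega) = 0

Step 1: d omega = sum_{i<j} (∂f_j/∂x_i - ∂f_i/∂x_j) dx_i ∧ dx_j:
  coeff of dx ∧ dy: 2*x
  coeff of dx ∧ dz: -3
  coeff of dy ∧ dz: z
Step 2: Apply d again to each 2-form coefficient. The only possible 3-form in R^3 is dx ∧ dy ∧ dz, with coefficient
  ∂(coeff of dy∧dz)/∂x - ∂(coeff of dx∧dz)/∂y + ∂(coeff of dx∧dy)/∂z
  = ∂/∂x (z) - ∂/∂y (-3) + ∂/∂z (2*x).
Each of these terms simplifies to sums of mixed partials that cancel in pairs. The result is 0 (by equality of mixed partials for smooth functions — Schwarz / Clairaut).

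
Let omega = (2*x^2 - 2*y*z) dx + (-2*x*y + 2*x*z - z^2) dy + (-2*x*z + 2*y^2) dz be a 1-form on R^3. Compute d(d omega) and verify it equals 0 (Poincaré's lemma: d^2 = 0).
d(d omega) = 0

Step 1: d omega = sum_{i<j} (∂f_j/∂x_i - ∂f_i/∂x_j) dx_i ∧ dx_j:
  coeff of dx ∧ dy: -2*y + 4*z
  coeff of dx ∧ dz: 2*y - 2*z
  coeff of dy ∧ dz: -2*x + 4*y + 2*z
Step 2: Apply d again to each 2-form coefficient. The only possible 3-form in R^3 is dx ∧ dy ∧ dz, with coefficient
  ∂(coeff of dy∧dz)/∂x - ∂(coeff of dx∧dz)/∂y + ∂(coeff of dx∧dy)/∂z
  = ∂/∂x (-2*x + 4*y + 2*z) - ∂/∂y (2*y - 2*z) + ∂/∂z (-2*y + 4*z).
Each of these terms simplifies to sums of mixed partials that cancel in pairs. The result is 0 (by equality of mixed partials for smooth functions — Schwarz / Clairaut).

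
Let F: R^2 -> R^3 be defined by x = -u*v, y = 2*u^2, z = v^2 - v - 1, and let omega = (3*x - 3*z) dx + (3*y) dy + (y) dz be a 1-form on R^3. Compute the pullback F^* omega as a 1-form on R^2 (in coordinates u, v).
F^* omega = (24*u^3 + 3*u*v^2 + 3*v^3 - 3*v^2 - 3*v) du + (u*(7*u*v - 2*u + 3*v^2 - 3*v - 3)) dv

Using F^*(f dg) = (f ∘ F) d(g ∘ F), substitute each coordinate x_i by F_i(u, v) in f_i, and replace dx_i by d F_i = (∂F_i/∂u) du + (∂F_i/∂v) dv.
  For the x component: f_1(F) = -3*u*v - 3*v^2 + 3*v + 3; d F_1 = (-v) du + (-u) dv
  For the y component: f_2(F) = 6*u^2; d F_2 = (4*u) du + (0) dv
  For the z component: f_3(F) = 2*u^2; d F_3 = (0) du + (2*v - 1) dv
Combining and collecting du, dv coefficients:
  coeff of du: 24*u^3 + 3*u*v^2 + 3*v^3 - 3*v^2 - 3*v
  coeff of dv: u*(7*u*v - 2*u + 3*v^2 - 3*v - 3)
F^* omega = (24*u^3 + 3*u*v^2 + 3*v^3 - 3*v^2 - 3*v) du + (u*(7*u*v - 2*u + 3*v^2 - 3*v - 3)) dv.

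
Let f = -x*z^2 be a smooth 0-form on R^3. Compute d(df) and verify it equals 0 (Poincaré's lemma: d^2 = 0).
d(df) = 0

Step 1: df = sum_i (∂f/∂x_i) dx_i = (-z^2) dx + (0) dy + (-2*x*z) dz.
Step 2: Apply d again. Using the 1-form formula, the coefficient of dx ∧ dy in d(df) is ∂^2 f/∂x ∂y - ∂^2 f/∂y ∂x = (0) - (0) = 0 (equality of mixed partials for smooth f).
Similarly for dx ∧ dz and dy ∧ dz — all coefficients vanish. So d(df) = 0.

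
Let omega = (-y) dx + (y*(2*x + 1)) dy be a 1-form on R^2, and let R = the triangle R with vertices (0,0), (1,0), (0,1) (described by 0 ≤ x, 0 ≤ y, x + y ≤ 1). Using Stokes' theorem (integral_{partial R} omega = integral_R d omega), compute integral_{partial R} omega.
integral_(partial R) omega = 5/6

Stokes: integral_partial_R omega = integral_R d omega with d omega = (∂Q/∂x - ∂P/∂y) dx ∧ dy.
  ∂Q/∂x = 2*y
  ∂P/∂y = -1
  integrand = ∂Q/∂x - ∂P/∂y = 2*y + 1.
Integrating over R: integral_0^1 integral_0^{1-x} (2*y + 1) dy dx = 5/6.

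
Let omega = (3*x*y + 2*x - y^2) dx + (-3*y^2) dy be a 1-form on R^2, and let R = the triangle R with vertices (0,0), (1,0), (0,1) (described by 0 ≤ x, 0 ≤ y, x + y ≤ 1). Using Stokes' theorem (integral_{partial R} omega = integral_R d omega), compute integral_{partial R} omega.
integral_(partial R) omega = -1/6

Stokes: integral_partial_R omega = integral_R d omega with d omega = (∂Q/∂x - ∂P/∂y) dx ∧ dy.
  ∂Q/∂x = 0
  ∂P/∂y = 3*x - 2*y
  integrand = ∂Q/∂x - ∂P/∂y = -3*x + 2*y.
Integrating over R: integral_0^1 integral_0^{1-x} (-3*x + 2*y) dy dx = -1/6.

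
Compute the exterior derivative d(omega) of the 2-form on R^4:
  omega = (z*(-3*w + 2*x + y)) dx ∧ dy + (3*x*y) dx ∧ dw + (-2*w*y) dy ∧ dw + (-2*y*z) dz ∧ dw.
d(omega) = (-3*w + 2*x + y) dx ∧ dy ∧ dz + (-3*x - 3*z) dx ∧ dy ∧ dw + (-2*z) dy ∧ dz ∧ dw

For a 2-form omega = sum_{i<j} g_{ij} dx_i ∧ dx_j, the exterior derivative is
  d(omega) = sum_{i<j} d(g_{ij}) ∧ dx_i ∧ dx_j = sum_{i<j, k} (∂g_{ij}/∂x_k) dx_k ∧ dx_i ∧ dx_j.
Expand each term, using dx_k ∧ dx_i ∧ dx_j = sgn(permutation) dx_{(a)} ∧ dx_{(b)} ∧ dx_{(c)} with (a < b < c) sorted:
  d(z*(-3*w + 2*x + y)) includes (∂/∂z)(z*(-3*w + 2*x + y)) dz = (-3*w + 2*x + y) dz, which multiplied by dx ∧ dy gives (-3*w + 2*x + y) dx ∧ dy ∧ dz
  d(z*(-3*w + 2*x + y)) includes (∂/∂w)(z*(-3*w + 2*x + y)) dw = (-3*z) dw, which multiplied by dx ∧ dy gives (-3*z) dx ∧ dy ∧ dw
  d(3*x*y) includes (∂/∂y)(3*x*y) dy = (3*x) dy, which multiplied by dx ∧ dw gives (-3*x) dx ∧ dy ∧ dw
  d(-2*y*z) includes (∂/∂y)(-2*y*z) dy = (-2*z) dy, which multiplied by dz ∧ dw gives (-2*z) dy ∧ dz ∧ dw
Collecting like 3-forms: d(omega) = (-3*w + 2*x + y) dx ∧ dy ∧ dz + (-3*x - 3*z) dx ∧ dy ∧ dw + (-2*z) dy ∧ dz ∧ dw.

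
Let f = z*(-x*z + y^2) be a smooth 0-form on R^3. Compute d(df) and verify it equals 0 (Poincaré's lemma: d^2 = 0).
d(df) = 0

Step 1: df = sum_i (∂f/∂x_i) dx_i = (-z^2) dx + (2*y*z) dy + (-2*x*z + y^2) dz.
Step 2: Apply d again. Using the 1-form formula, the coefficient of dx ∧ dy in d(df) is ∂^2 f/∂x ∂y - ∂^2 f/∂y ∂x = (0) - (0) = 0 (equality of mixed partials for smooth f).
Similarly for dx ∧ dz and dy ∧ dz — all coefficients vanish. So d(df) = 0.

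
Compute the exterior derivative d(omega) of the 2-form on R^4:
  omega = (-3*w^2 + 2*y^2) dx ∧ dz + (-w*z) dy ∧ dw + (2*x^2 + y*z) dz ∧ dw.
d(omega) = (-4*y) dx ∧ dy ∧ dz + (-6*w + 4*x) dx ∧ dz ∧ dw + (w + z) dy ∧ dz ∧ dw

For a 2-form omega = sum_{i<j} g_{ij} dx_i ∧ dx_j, the exterior derivative is
  d(omega) = sum_{i<j} d(g_{ij}) ∧ dx_i ∧ dx_j = sum_{i<j, k} (∂g_{ij}/∂x_k) dx_k ∧ dx_i ∧ dx_j.
Expand each term, using dx_k ∧ dx_i ∧ dx_j = sgn(permutation) dx_{(a)} ∧ dx_{(b)} ∧ dx_{(c)} with (a < b < c) sorted:
  d(-3*w^2 + 2*y^2) includes (∂/∂y)(-3*w^2 + 2*y^2) dy = (4*y) dy, which multiplied by dx ∧ dz gives (-4*y) dx ∧ dy ∧ dz
  d(-3*w^2 + 2*y^2) includes (∂/∂w)(-3*w^2 + 2*y^2) dw = (-6*w) dw, which multiplied by dx ∧ dz gives (-6*w) dx ∧ dz ∧ dw
  d(-w*z) includes (∂/∂z)(-w*z) dz = (-w) dz, which multiplied by dy ∧ dw gives (w) dy ∧ dz ∧ dw
  d(2*x^2 + y*z) includes (∂/∂x)(2*x^2 + y*z) dx = (4*x) dx, which multiplied by dz ∧ dw gives (4*x) dx ∧ dz ∧ dw
  d(2*x^2 + y*z) includes (∂/∂y)(2*x^2 + y*z) dy = (z) dy, which multiplied by dz ∧ dw gives (z) dy ∧ dz ∧ dw
Collecting like 3-forms: d(omega) = (-4*y) dx ∧ dy ∧ dz + (-6*w + 4*x) dx ∧ dz ∧ dw + (w + z) dy ∧ dz ∧ dw.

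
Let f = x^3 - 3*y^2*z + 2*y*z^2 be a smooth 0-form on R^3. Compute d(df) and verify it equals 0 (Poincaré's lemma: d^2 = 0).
d(df) = 0

Step 1: df = sum_i (∂f/∂x_i) dx_i = (3*x^2) dx + (2*z*(-3*y + z)) dy + (y*(-3*y + 4*z)) dz.
Step 2: Apply d again. Using the 1-form formula, the coefficient of dx ∧ dy in d(df) is ∂^2 f/∂x ∂y - ∂^2 f/∂y ∂x = (0) - (0) = 0 (equality of mixed partials for smooth f).
Similarly for dx ∧ dz and dy ∧ dz — all coefficients vanish. So d(df) = 0.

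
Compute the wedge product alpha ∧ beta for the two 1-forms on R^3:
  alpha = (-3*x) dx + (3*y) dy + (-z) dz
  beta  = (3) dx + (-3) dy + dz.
alpha ∧ beta = (9*x - 9*y) dx ∧ dy + (-3*x + 3*z) dx ∧ dz + (3*y - 3*z) dy ∧ dz

Distribute the wedge, using dx_i ∧ dx_j = -dx_j ∧ dx_i and dx_i ∧ dx_i = 0. For each pair (i, j) with i < j, the coefficient of dx_i ∧ dx_j in alpha ∧ beta is (alpha_i * beta_j - alpha_j * beta_i). Collecting: alpha ∧ beta = (9*x - 9*y) dx ∧ dy + (-3*x + 3*z) dx ∧ dz + (3*y - 3*z) dy ∧ dz.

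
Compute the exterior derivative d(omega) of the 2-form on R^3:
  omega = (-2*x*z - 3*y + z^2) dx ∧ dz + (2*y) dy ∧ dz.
d(omega) = (3) dx ∧ dy ∧ dz

For a 2-form omega = sum_{i<j} g_{ij} dx_i ∧ dx_j, the exterior derivative is
  d(omega) = sum_{i<j} d(g_{ij}) ∧ dx_i ∧ dx_j = sum_{i<j, k} (∂g_{ij}/∂x_k) dx_k ∧ dx_i ∧ dx_j.
Expand each term, using dx_k ∧ dx_i ∧ dx_j = sgn(permutation) dx_{(a)} ∧ dx_{(b)} ∧ dx_{(c)} with (a < b < c) sorted:
  d(-2*x*z - 3*y + z^2) includes (∂/∂y)(-2*x*z - 3*y + z^2) dy = (-3) dy, which multiplied by dx ∧ dz gives (3) dx ∧ dy ∧ dz
Collecting like 3-forms: d(omega) = (3) dx ∧ dy ∧ dz.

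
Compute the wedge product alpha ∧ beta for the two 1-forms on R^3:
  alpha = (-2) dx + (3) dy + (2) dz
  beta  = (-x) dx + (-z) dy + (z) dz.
alpha ∧ beta = (3*x + 2*z) dx ∧ dy + (2*x - 2*z) dx ∧ dz + (5*z) dy ∧ dz

Distribute the wedge, using dx_i ∧ dx_j = -dx_j ∧ dx_i and dx_i ∧ dx_i = 0. For each pair (i, j) with i < j, the coefficient of dx_i ∧ dx_j in alpha ∧ beta is (alpha_i * beta_j - alpha_j * beta_i). Collecting: alpha ∧ beta = (3*x + 2*z) dx ∧ dy + (2*x - 2*z) dx ∧ dz + (5*z) dy ∧ dz.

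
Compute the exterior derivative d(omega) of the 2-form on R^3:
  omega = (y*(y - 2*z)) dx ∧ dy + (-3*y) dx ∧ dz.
d(omega) = (3 - 2*y) dx ∧ dy ∧ dz

For a 2-form omega = sum_{i<j} g_{ij} dx_i ∧ dx_j, the exterior derivative is
  d(omega) = sum_{i<j} d(g_{ij}) ∧ dx_i ∧ dx_j = sum_{i<j, k} (∂g_{ij}/∂x_k) dx_k ∧ dx_i ∧ dx_j.
Expand each term, using dx_k ∧ dx_i ∧ dx_j = sgn(permutation) dx_{(a)} ∧ dx_{(b)} ∧ dx_{(c)} with (a < b < c) sorted:
  d(y*(y - 2*z)) includes (∂/∂z)(y*(y - 2*z)) dz = (-2*y) dz, which multiplied by dx ∧ dy gives (-2*y) dx ∧ dy ∧ dz
  d(-3*y) includes (∂/∂y)(-3*y) dy = (-3) dy, which multiplied by dx ∧ dz gives (3) dx ∧ dy ∧ dz
Collecting like 3-forms: d(omega) = (3 - 2*y) dx ∧ dy ∧ dz.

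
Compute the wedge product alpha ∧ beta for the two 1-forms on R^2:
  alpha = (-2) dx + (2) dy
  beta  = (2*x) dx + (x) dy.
alpha ∧ beta = (-6*x) dx ∧ dy

Distribute the wedge, using dx_i ∧ dx_j = -dx_j ∧ dx_i and dx_i ∧ dx_i = 0. For each pair (i, j) with i < j, the coefficient of dx_i ∧ dx_j in alpha ∧ beta is (alpha_i * beta_j - alpha_j * beta_i). Collecting: alpha ∧ beta = (-6*x) dx ∧ dy.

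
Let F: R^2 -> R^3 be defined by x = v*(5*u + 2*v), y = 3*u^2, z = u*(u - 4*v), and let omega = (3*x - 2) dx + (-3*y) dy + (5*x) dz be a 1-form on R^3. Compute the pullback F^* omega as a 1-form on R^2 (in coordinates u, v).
F^* omega = (-54*u^3 + 50*u^2*v - 5*u*v^2 - 10*v^3 - 10*v) du + (-25*u^2*v + 50*u*v^2 - 10*u + 24*v^3 - 8*v) dv

Using F^*(f dg) = (f ∘ F) d(g ∘ F), substitute each coordinate x_i by F_i(u, v) in f_i, and replace dx_i by d F_i = (∂F_i/∂u) du + (∂F_i/∂v) dv.
  For the x component: f_1(F) = 15*u*v + 6*v^2 - 2; d F_1 = (5*v) du + (5*u + 4*v) dv
  For the y component: f_2(F) = -9*u^2; d F_2 = (6*u) du + (0) dv
  For the z component: f_3(F) = 5*v*(5*u + 2*v); d F_3 = (2*u - 4*v) du + (-4*u) dv
Combining and collecting du, dv coefficients:
  coeff of du: -54*u^3 + 50*u^2*v - 5*u*v^2 - 10*v^3 - 10*v
  coeff of dv: -25*u^2*v + 50*u*v^2 - 10*u + 24*v^3 - 8*v
F^* omega = (-54*u^3 + 50*u^2*v - 5*u*v^2 - 10*v^3 - 10*v) du + (-25*u^2*v + 50*u*v^2 - 10*u + 24*v^3 - 8*v) dv.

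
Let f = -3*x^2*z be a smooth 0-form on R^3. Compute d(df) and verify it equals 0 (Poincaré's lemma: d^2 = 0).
d(df) = 0

Step 1: df = sum_i (∂f/∂x_i) dx_i = (-6*x*z) dx + (0) dy + (-3*x^2) dz.
Step 2: Apply d again. Using the 1-form formula, the coefficient of dx ∧ dy in d(df) is ∂^2 f/∂x ∂y - ∂^2 f/∂y ∂x = (0) - (0) = 0 (equality of mixed partials for smooth f).
Similarly for dx ∧ dz and dy ∧ dz — all coefficients vanish. So d(df) = 0.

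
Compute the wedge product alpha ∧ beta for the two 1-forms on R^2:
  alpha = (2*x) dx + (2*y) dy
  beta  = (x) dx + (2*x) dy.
alpha ∧ beta = (2*x*(2*x - y)) dx ∧ dy

Distribute the wedge, using dx_i ∧ dx_j = -dx_j ∧ dx_i and dx_i ∧ dx_i = 0. For each pair (i, j) with i < j, the coefficient of dx_i ∧ dx_j in alpha ∧ beta is (alpha_i * beta_j - alpha_j * beta_i). Collecting: alpha ∧ beta = (2*x*(2*x - y)) dx ∧ dy.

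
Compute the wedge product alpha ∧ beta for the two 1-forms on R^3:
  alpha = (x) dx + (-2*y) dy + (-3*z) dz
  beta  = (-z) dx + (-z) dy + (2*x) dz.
alpha ∧ beta = (-z*(x + 2*y)) dx ∧ dy + (2*x^2 - 3*z^2) dx ∧ dz + (-4*x*y - 3*z^2) dy ∧ dz

Distribute the wedge, using dx_i ∧ dx_j = -dx_j ∧ dx_i and dx_i ∧ dx_i = 0. For each pair (i, j) with i < j, the coefficient of dx_i ∧ dx_j in alpha ∧ beta is (alpha_i * beta_j - alpha_j * beta_i). Collecting: alpha ∧ beta = (-z*(x + 2*y)) dx ∧ dy + (2*x^2 - 3*z^2) dx ∧ dz + (-4*x*y - 3*z^2) dy ∧ dz.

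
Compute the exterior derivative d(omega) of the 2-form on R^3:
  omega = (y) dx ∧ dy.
d(omega) = 0

For a 2-form omega = sum_{i<j} g_{ij} dx_i ∧ dx_j, the exterior derivative is
  d(omega) = sum_{i<j} d(g_{ij}) ∧ dx_i ∧ dx_j = sum_{i<j, k} (∂g_{ij}/∂x_k) dx_k ∧ dx_i ∧ dx_j.
Expand each term, using dx_k ∧ dx_i ∧ dx_j = sgn(permutation) dx_{(a)} ∧ dx_{(b)} ∧ dx_{(c)} with (a < b < c) sorted:

Collecting like 3-forms: d(omega) = 0.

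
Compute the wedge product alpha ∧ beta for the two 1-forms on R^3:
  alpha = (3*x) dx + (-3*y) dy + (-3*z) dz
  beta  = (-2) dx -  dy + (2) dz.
alpha ∧ beta = (-3*x - 6*y) dx ∧ dy + (6*x - 6*z) dx ∧ dz + (-6*y - 3*z) dy ∧ dz

Distribute the wedge, using dx_i ∧ dx_j = -dx_j ∧ dx_i and dx_i ∧ dx_i = 0. For each pair (i, j) with i < j, the coefficient of dx_i ∧ dx_j in alpha ∧ beta is (alpha_i * beta_j - alpha_j * beta_i). Collecting: alpha ∧ beta = (-3*x - 6*y) dx ∧ dy + (6*x - 6*z) dx ∧ dz + (-6*y - 3*z) dy ∧ dz.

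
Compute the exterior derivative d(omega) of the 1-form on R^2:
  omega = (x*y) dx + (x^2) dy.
d(omega) = (x) dx ∧ dy

For a 1-form omega = sum_i f_i dx_i, the exterior derivative is
  d(omega) = sum_{i < j} (∂f_j/∂x_i - ∂f_i/∂x_j) dx_i ∧ dx_j.
  coefficient of dx ∧ dy: ∂f_2/∂x - ∂f_1/∂y = ∂(x^2)/∂x - ∂(x*y)/∂y = x
Assembling: d(omega) = (x) dx ∧ dy.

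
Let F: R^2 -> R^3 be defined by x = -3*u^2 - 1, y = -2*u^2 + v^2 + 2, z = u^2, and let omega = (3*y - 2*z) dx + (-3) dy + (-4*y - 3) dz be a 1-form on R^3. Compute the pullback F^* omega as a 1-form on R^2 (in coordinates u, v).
F^* omega = (2*u*(32*u^2 - 13*v^2 - 23)) du + (-6*v) dv

Using F^*(f dg) = (f ∘ F) d(g ∘ F), substitute each coordinate x_i by F_i(u, v) in f_i, and replace dx_i by d F_i = (∂F_i/∂u) du + (∂F_i/∂v) dv.
  For the x component: f_1(F) = -8*u^2 + 3*v^2 + 6; d F_1 = (-6*u) du + (0) dv
  For the y component: f_2(F) = -3; d F_2 = (-4*u) du + (2*v) dv
  For the z component: f_3(F) = 8*u^2 - 4*v^2 - 11; d F_3 = (2*u) du + (0) dv
Combining and collecting du, dv coefficients:
  coeff of du: 2*u*(32*u^2 - 13*v^2 - 23)
  coeff of dv: -6*v
F^* omega = (2*u*(32*u^2 - 13*v^2 - 23)) du + (-6*v) dv.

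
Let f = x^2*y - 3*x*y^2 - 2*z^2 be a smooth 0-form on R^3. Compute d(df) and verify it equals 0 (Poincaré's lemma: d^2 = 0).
d(df) = 0

Step 1: df = sum_i (∂f/∂x_i) dx_i = (y*(2*x - 3*y)) dx + (x*(x - 6*y)) dy + (-4*z) dz.
Step 2: Apply d again. Using the 1-form formula, the coefficient of dx ∧ dy in d(df) is ∂^2 f/∂x ∂y - ∂^2 f/∂y ∂x = (2*x - 6*y) - (2*x - 6*y) = 0 (equality of mixed partials for smooth f).
Similarly for dx ∧ dz and dy ∧ dz — all coefficients vanish. So d(df) = 0.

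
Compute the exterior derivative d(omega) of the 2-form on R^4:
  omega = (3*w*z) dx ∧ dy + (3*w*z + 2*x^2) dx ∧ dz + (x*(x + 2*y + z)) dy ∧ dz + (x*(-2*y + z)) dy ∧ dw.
d(omega) = (3*w + 2*x + 2*y + z) dx ∧ dy ∧ dz + (-2*y + 4*z) dx ∧ dy ∧ dw + (3*z) dx ∧ dz ∧ dw + (-x) dy ∧ dz ∧ dw

For a 2-form omega = sum_{i<j} g_{ij} dx_i ∧ dx_j, the exterior derivative is
  d(omega) = sum_{i<j} d(g_{ij}) ∧ dx_i ∧ dx_j = sum_{i<j, k} (∂g_{ij}/∂x_k) dx_k ∧ dx_i ∧ dx_j.
Expand each term, using dx_k ∧ dx_i ∧ dx_j = sgn(permutation) dx_{(a)} ∧ dx_{(b)} ∧ dx_{(c)} with (a < b < c) sorted:
  d(3*w*z) includes (∂/∂z)(3*w*z) dz = (3*w) dz, which multiplied by dx ∧ dy gives (3*w) dx ∧ dy ∧ dz
  d(3*w*z) includes (∂/∂w)(3*w*z) dw = (3*z) dw, which multiplied by dx ∧ dy gives (3*z) dx ∧ dy ∧ dw
  d(3*w*z + 2*x^2) includes (∂/∂w)(3*w*z + 2*x^2) dw = (3*z) dw, which multiplied by dx ∧ dz gives (3*z) dx ∧ dz ∧ dw
  d(x*(x + 2*y + z)) includes (∂/∂x)(x*(x + 2*y + z)) dx = (2*x + 2*y + z) dx, which multiplied by dy ∧ dz gives (2*x + 2*y + z) dx ∧ dy ∧ dz
  d(x*(-2*y + z)) includes (∂/∂x)(x*(-2*y + z)) dx = (-2*y + z) dx, which multiplied by dy ∧ dw gives (-2*y + z) dx ∧ dy ∧ dw
  d(x*(-2*y + z)) includes (∂/∂z)(x*(-2*y + z)) dz = (x) dz, which multiplied by dy ∧ dw gives (-x) dy ∧ dz ∧ dw
Collecting like 3-forms: d(omega) = (3*w + 2*x + 2*y + z) dx ∧ dy ∧ dz + (-2*y + 4*z) dx ∧ dy ∧ dw + (3*z) dx ∧ dz ∧ dw + (-x) dy ∧ dz ∧ dw.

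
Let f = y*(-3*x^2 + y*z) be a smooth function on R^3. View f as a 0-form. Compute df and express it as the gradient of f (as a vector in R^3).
df = (-6*x*y) dx + (-3*x^2 + 2*y*z) dy + (y^2) dz; grad f = (-6*x*y, -3*x^2 + 2*y*z, y^2)

For a 0-form f, d f = (∂f/∂x) dx + (∂f/∂y) dy + (∂f/∂z) dz. The components of the vector representation are exactly the entries of grad f in Cartesian coordinates:
  ∂f/∂x = -6*x*y
  ∂f/∂y = -3*x^2 + 2*y*z
  ∂f/∂z = y^2.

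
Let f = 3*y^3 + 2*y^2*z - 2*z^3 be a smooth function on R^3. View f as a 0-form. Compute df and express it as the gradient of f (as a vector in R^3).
df = (0) dx + (y*(9*y + 4*z)) dy + (2*y^2 - 6*z^2) dz; grad f = (0, y*(9*y + 4*z), 2*y^2 - 6*z^2)

For a 0-form f, d f = (∂f/∂x) dx + (∂f/∂y) dy + (∂f/∂z) dz. The components of the vector representation are exactly the entries of grad f in Cartesian coordinates:
  ∂f/∂x = 0
  ∂f/∂y = y*(9*y + 4*z)
  ∂f/∂z = 2*y^2 - 6*z^2.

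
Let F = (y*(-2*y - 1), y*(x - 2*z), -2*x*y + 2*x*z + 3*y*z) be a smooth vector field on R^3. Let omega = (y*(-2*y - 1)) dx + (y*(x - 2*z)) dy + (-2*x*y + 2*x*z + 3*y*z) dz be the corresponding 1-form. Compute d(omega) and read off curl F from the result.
d(omega) = (-2*x + 2*y + 3*z) dy ∧ dz + (2*y - 2*z) dz ∧ dx + (5*y + 1) dx ∧ dy; curl F = (-2*x + 2*y + 3*z, 2*y - 2*z, 5*y + 1)

d omega = sum_{i<j} (∂f_j/∂x_i - ∂f_i/∂x_j) dx_i ∧ dx_j. Under the identification (dy ∧ dz, dz ∧ dx, dx ∧ dy) ↔ (e_x, e_y, e_z), the coefficients are exactly the components of curl F. Compute:
  ∂R/∂y - ∂Q/∂z = (-2*x + 3*z) - (-2*y) = -2*x + 2*y + 3*z
  ∂P/∂z - ∂R/∂x = (0) - (-2*y + 2*z) = 2*y - 2*z
  ∂Q/∂x - ∂P/∂y = (y) - (-4*y - 1) = 5*y + 1.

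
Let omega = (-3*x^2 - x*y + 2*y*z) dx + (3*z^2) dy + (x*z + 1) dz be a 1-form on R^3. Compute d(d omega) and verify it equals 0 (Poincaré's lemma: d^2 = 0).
d(d omega) = 0

Step 1: d omega = sum_{i<j} (∂f_j/∂x_i - ∂f_i/∂x_j) dx_i ∧ dx_j:
  coeff of dx ∧ dy: x - 2*z
  coeff of dx ∧ dz: -2*y + z
  coeff of dy ∧ dz: -6*z
Step 2: Apply d again to each 2-form coefficient. The only possible 3-form in R^3 is dx ∧ dy ∧ dz, with coefficient
  ∂(coeff of dy∧dz)/∂x - ∂(coeff of dx∧dz)/∂y + ∂(coeff of dx∧dy)/∂z
  = ∂/∂x (-6*z) - ∂/∂y (-2*y + z) + ∂/∂z (x - 2*z).
Each of these terms simplifies to sums of mixed partials that cancel in pairs. The result is 0 (by equality of mixed partials for smooth functions — Schwarz / Clairaut).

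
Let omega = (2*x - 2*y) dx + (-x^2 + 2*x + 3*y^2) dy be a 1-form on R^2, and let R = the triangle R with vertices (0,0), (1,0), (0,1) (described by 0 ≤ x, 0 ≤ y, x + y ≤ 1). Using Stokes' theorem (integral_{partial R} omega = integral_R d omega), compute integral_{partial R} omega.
integral_(partial R) omega = 5/3

Stokes: integral_partial_R omega = integral_R d omega with d omega = (∂Q/∂x - ∂P/∂y) dx ∧ dy.
  ∂Q/∂x = 2 - 2*x
  ∂P/∂y = -2
  integrand = ∂Q/∂x - ∂P/∂y = 4 - 2*x.
Integrating over R: integral_0^1 integral_0^{1-x} (4 - 2*x) dy dx = 5/3.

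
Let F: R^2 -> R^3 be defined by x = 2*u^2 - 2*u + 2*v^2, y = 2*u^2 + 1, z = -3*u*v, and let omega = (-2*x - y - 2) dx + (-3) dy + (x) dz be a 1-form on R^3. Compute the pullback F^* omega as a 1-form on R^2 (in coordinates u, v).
F^* omega = (-24*u^3 - 6*u^2*v + 28*u^2 - 16*u*v^2 + 6*u*v - 32*u - 6*v^3 + 8*v^2 + 6) du + (-6*u^3 - 24*u^2*v + 6*u^2 - 6*u*v^2 + 16*u*v - 16*v^3 - 12*v) dv

Using F^*(f dg) = (f ∘ F) d(g ∘ F), substitute each coordinate x_i by F_i(u, v) in f_i, and replace dx_i by d F_i = (∂F_i/∂u) du + (∂F_i/∂v) dv.
  For the x component: f_1(F) = -6*u^2 + 4*u - 4*v^2 - 3; d F_1 = (4*u - 2) du + (4*v) dv
  For the y component: f_2(F) = -3; d F_2 = (4*u) du + (0) dv
  For the z component: f_3(F) = 2*u^2 - 2*u + 2*v^2; d F_3 = (-3*v) du + (-3*u) dv
Combining and collecting du, dv coefficients:
  coeff of du: -24*u^3 - 6*u^2*v + 28*u^2 - 16*u*v^2 + 6*u*v - 32*u - 6*v^3 + 8*v^2 + 6
  coeff of dv: -6*u^3 - 24*u^2*v + 6*u^2 - 6*u*v^2 + 16*u*v - 16*v^3 - 12*v
F^* omega = (-24*u^3 - 6*u^2*v + 28*u^2 - 16*u*v^2 + 6*u*v - 32*u - 6*v^3 + 8*v^2 + 6) du + (-6*u^3 - 24*u^2*v + 6*u^2 - 6*u*v^2 + 16*u*v - 16*v^3 - 12*v) dv.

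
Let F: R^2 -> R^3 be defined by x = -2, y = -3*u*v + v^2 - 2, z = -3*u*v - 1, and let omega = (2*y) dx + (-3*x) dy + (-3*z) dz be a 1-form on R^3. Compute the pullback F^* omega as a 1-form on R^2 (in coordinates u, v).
F^* omega = (27*v*(-u*v - 1)) du + (-27*u^2*v - 27*u + 12*v) dv

Using F^*(f dg) = (f ∘ F) d(g ∘ F), substitute each coordinate x_i by F_i(u, v) in f_i, and replace dx_i by d F_i = (∂F_i/∂u) du + (∂F_i/∂v) dv.
  For the x component: f_1(F) = -6*u*v + 2*v^2 - 4; d F_1 = (0) du + (0) dv
  For the y component: f_2(F) = 6; d F_2 = (-3*v) du + (-3*u + 2*v) dv
  For the z component: f_3(F) = 9*u*v + 3; d F_3 = (-3*v) du + (-3*u) dv
Combining and collecting du, dv coefficients:
  coeff of du: 27*v*(-u*v - 1)
  coeff of dv: -27*u^2*v - 27*u + 12*v
F^* omega = (27*v*(-u*v - 1)) du + (-27*u^2*v - 27*u + 12*v) dv.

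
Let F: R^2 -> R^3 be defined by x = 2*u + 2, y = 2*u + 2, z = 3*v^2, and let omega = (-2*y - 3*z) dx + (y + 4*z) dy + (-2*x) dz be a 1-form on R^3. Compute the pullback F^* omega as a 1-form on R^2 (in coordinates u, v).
F^* omega = (-4*u + 6*v^2 - 4) du + (24*v*(-u - 1)) dv

Using F^*(f dg) = (f ∘ F) d(g ∘ F), substitute each coordinate x_i by F_i(u, v) in f_i, and replace dx_i by d F_i = (∂F_i/∂u) du + (∂F_i/∂v) dv.
  For the x component: f_1(F) = -4*u - 9*v^2 - 4; d F_1 = (2) du + (0) dv
  For the y component: f_2(F) = 2*u + 12*v^2 + 2; d F_2 = (2) du + (0) dv
  For the z component: f_3(F) = -4*u - 4; d F_3 = (0) du + (6*v) dv
Combining and collecting du, dv coefficients:
  coeff of du: -4*u + 6*v^2 - 4
  coeff of dv: 24*v*(-u - 1)
F^* omega = (-4*u + 6*v^2 - 4) du + (24*v*(-u - 1)) dv.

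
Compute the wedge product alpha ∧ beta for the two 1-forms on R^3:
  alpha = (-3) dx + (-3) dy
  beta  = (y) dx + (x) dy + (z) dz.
alpha ∧ beta = (-3*x + 3*y) dx ∧ dy + (-3*z) dx ∧ dz + (-3*z) dy ∧ dz

Distribute the wedge, using dx_i ∧ dx_j = -dx_j ∧ dx_i and dx_i ∧ dx_i = 0. For each pair (i, j) with i < j, the coefficient of dx_i ∧ dx_j in alpha ∧ beta is (alpha_i * beta_j - alpha_j * beta_i). Collecting: alpha ∧ beta = (-3*x + 3*y) dx ∧ dy + (-3*z) dx ∧ dz + (-3*z) dy ∧ dz.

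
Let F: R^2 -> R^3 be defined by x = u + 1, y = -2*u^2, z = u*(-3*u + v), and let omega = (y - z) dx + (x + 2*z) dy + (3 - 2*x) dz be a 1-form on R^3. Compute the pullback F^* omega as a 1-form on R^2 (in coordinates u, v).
F^* omega = (24*u^3 - 8*u^2*v + 9*u^2 - 3*u*v - 10*u + v) du + (u*(1 - 2*u)) dv

Using F^*(f dg) = (f ∘ F) d(g ∘ F), substitute each coordinate x_i by F_i(u, v) in f_i, and replace dx_i by d F_i = (∂F_i/∂u) du + (∂F_i/∂v) dv.
  For the x component: f_1(F) = u*(u - v); d F_1 = (1) du + (0) dv
  For the y component: f_2(F) = -6*u^2 + 2*u*v + u + 1; d F_2 = (-4*u) du + (0) dv
  For the z component: f_3(F) = 1 - 2*u; d F_3 = (-6*u + v) du + (u) dv
Combining and collecting du, dv coefficients:
  coeff of du: 24*u^3 - 8*u^2*v + 9*u^2 - 3*u*v - 10*u + v
  coeff of dv: u*(1 - 2*u)
F^* omega = (24*u^3 - 8*u^2*v + 9*u^2 - 3*u*v - 10*u + v) du + (u*(1 - 2*u)) dv.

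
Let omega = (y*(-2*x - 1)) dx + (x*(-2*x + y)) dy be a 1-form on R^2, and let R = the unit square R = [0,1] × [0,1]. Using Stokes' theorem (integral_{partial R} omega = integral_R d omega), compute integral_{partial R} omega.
integral_(partial R) omega = 1/2

Stokes: integral_partial_R omega = integral_R d omega with d omega = (∂Q/∂x - ∂P/∂y) dx ∧ dy.
  ∂Q/∂x = -4*x + y
  ∂P/∂y = -2*x - 1
  integrand = ∂Q/∂x - ∂P/∂y = -2*x + y + 1.
Integrating over R: integral_0^1 integral_0^1 (-2*x + y + 1) dx dy = 1/2.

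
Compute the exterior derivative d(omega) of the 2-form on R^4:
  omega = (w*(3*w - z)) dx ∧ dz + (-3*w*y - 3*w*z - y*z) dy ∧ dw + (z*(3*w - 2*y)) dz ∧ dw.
d(omega) = (6*w - z) dx ∧ dz ∧ dw + (3*w + y - 2*z) dy ∧ dz ∧ dw

For a 2-form omega = sum_{i<j} g_{ij} dx_i ∧ dx_j, the exterior derivative is
  d(omega) = sum_{i<j} d(g_{ij}) ∧ dx_i ∧ dx_j = sum_{i<j, k} (∂g_{ij}/∂x_k) dx_k ∧ dx_i ∧ dx_j.
Expand each term, using dx_k ∧ dx_i ∧ dx_j = sgn(permutation) dx_{(a)} ∧ dx_{(b)} ∧ dx_{(c)} with (a < b < c) sorted:
  d(w*(3*w - z)) includes (∂/∂w)(w*(3*w - z)) dw = (6*w - z) dw, which multiplied by dx ∧ dz gives (6*w - z) dx ∧ dz ∧ dw
  d(-3*w*y - 3*w*z - y*z) includes (∂/∂z)(-3*w*y - 3*w*z - y*z) dz = (-3*w - y) dz, which multiplied by dy ∧ dw gives (3*w + y) dy ∧ dz ∧ dw
  d(z*(3*w - 2*y)) includes (∂/∂y)(z*(3*w - 2*y)) dy = (-2*z) dy, which multiplied by dz ∧ dw gives (-2*z) dy ∧ dz ∧ dw
Collecting like 3-forms: d(omega) = (6*w - z) dx ∧ dz ∧ dw + (3*w + y - 2*z) dy ∧ dz ∧ dw.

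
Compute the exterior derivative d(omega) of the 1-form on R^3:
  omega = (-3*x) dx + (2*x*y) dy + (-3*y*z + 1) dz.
d(omega) = (2*y) dx ∧ dy + (-3*z) dy ∧ dz

For a 1-form omega = sum_i f_i dx_i, the exterior derivative is
  d(omega) = sum_{i < j} (∂f_j/∂x_i - ∂f_i/∂x_j) dx_i ∧ dx_j.
  coefficient of dx ∧ dy: ∂f_2/∂x - ∂f_1/∂y = ∂(2*x*y)/∂x - ∂(-3*x)/∂y = 2*y
  coefficient of dy ∧ dz: ∂f_3/∂y - ∂f_2/∂z = ∂(-3*y*z + 1)/∂y - ∂(2*x*y)/∂z = -3*z
Assembling: d(omega) = (2*y) dx ∧ dy + (-3*z) dy ∧ dz.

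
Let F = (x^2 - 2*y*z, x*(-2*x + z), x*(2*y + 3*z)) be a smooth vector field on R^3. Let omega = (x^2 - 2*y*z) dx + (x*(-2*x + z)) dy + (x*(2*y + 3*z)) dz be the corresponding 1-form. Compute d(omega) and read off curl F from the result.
d(omega) = (x) dy ∧ dz + (-4*y - 3*z) dz ∧ dx + (-4*x + 3*z) dx ∧ dy; curl F = (x, -4*y - 3*z, -4*x + 3*z)

d omega = sum_{i<j} (∂f_j/∂x_i - ∂f_i/∂x_j) dx_i ∧ dx_j. Under the identification (dy ∧ dz, dz ∧ dx, dx ∧ dy) ↔ (e_x, e_y, e_z), the coefficients are exactly the components of curl F. Compute:
  ∂R/∂y - ∂Q/∂z = (2*x) - (x) = x
  ∂P/∂z - ∂R/∂x = (-2*y) - (2*y + 3*z) = -4*y - 3*z
  ∂Q/∂x - ∂P/∂y = (-4*x + z) - (-2*z) = -4*x + 3*z.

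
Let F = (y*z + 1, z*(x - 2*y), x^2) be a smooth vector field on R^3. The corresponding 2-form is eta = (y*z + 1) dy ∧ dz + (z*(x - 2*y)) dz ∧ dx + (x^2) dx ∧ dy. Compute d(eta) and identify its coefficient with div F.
d(eta) = (-2*z) dx ∧ dy ∧ dz; div F = -2*z

For a 2-form in R^3 of the form above, applying d gives a 3-form with coefficient ∂P/∂x + ∂Q/∂y + ∂R/∂z:
  ∂P/∂x = 0
  ∂Q/∂y = -2*z
  ∂R/∂z = 0
Sum = -2*z, which is exactly div F.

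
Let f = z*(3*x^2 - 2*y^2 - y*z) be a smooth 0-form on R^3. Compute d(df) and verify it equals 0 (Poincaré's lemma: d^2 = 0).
d(df) = 0

Step 1: df = sum_i (∂f/∂x_i) dx_i = (6*x*z) dx + (z*(-4*y - z)) dy + (3*x^2 - 2*y^2 - 2*y*z) dz.
Step 2: Apply d again. Using the 1-form formula, the coefficient of dx ∧ dy in d(df) is ∂^2 f/∂x ∂y - ∂^2 f/∂y ∂x = (0) - (0) = 0 (equality of mixed partials for smooth f).
Similarly for dx ∧ dz and dy ∧ dz — all coefficients vanish. So d(df) = 0.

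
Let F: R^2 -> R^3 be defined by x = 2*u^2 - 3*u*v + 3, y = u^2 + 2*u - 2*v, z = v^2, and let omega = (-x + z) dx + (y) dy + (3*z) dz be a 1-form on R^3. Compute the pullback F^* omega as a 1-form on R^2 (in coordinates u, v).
F^* omega = (-6*u^3 + 18*u^2*v + 6*u^2 - 5*u*v^2 - 4*u*v - 8*u - 3*v^3 + 5*v) du + (6*u^3 - 9*u^2*v - 2*u^2 - 3*u*v^2 + 5*u + 6*v^3 + 4*v) dv

Using F^*(f dg) = (f ∘ F) d(g ∘ F), substitute each coordinate x_i by F_i(u, v) in f_i, and replace dx_i by d F_i = (∂F_i/∂u) du + (∂F_i/∂v) dv.
  For the x component: f_1(F) = -2*u^2 + 3*u*v + v^2 - 3; d F_1 = (4*u - 3*v) du + (-3*u) dv
  For the y component: f_2(F) = u^2 + 2*u - 2*v; d F_2 = (2*u + 2) du + (-2) dv
  For the z component: f_3(F) = 3*v^2; d F_3 = (0) du + (2*v) dv
Combining and collecting du, dv coefficients:
  coeff of du: -6*u^3 + 18*u^2*v + 6*u^2 - 5*u*v^2 - 4*u*v - 8*u - 3*v^3 + 5*v
  coeff of dv: 6*u^3 - 9*u^2*v - 2*u^2 - 3*u*v^2 + 5*u + 6*v^3 + 4*v
F^* omega = (-6*u^3 + 18*u^2*v + 6*u^2 - 5*u*v^2 - 4*u*v - 8*u - 3*v^3 + 5*v) du + (6*u^3 - 9*u^2*v - 2*u^2 - 3*u*v^2 + 5*u + 6*v^3 + 4*v) dv.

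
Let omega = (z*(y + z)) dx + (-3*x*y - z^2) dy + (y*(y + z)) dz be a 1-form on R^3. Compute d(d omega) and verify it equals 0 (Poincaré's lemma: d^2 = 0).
d(d omega) = 0

Step 1: d omega = sum_{i<j} (∂f_j/∂x_i - ∂f_i/∂x_j) dx_i ∧ dx_j:
  coeff of dx ∧ dy: -3*y - z
  coeff of dx ∧ dz: -y - 2*z
  coeff of dy ∧ dz: 2*y + 3*z
Step 2: Apply d again to each 2-form coefficient. The only possible 3-form in R^3 is dx ∧ dy ∧ dz, with coefficient
  ∂(coeff of dy∧dz)/∂x - ∂(coeff of dx∧dz)/∂y + ∂(coeff of dx∧dy)/∂z
  = ∂/∂x (2*y + 3*z) - ∂/∂y (-y - 2*z) + ∂/∂z (-3*y - z).
Each of these terms simplifies to sums of mixed partials that cancel in pairs. The result is 0 (by equality of mixed partials for smooth functions — Schwarz / Clairaut).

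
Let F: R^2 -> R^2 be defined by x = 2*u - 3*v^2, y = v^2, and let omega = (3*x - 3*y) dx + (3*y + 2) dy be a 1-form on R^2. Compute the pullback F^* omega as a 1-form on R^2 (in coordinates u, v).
F^* omega = (12*u - 24*v^2) du + (2*v*(-18*u + 39*v^2 + 2)) dv

Using F^*(f dg) = (f ∘ F) d(g ∘ F), substitute each coordinate x_i by F_i(u, v) in f_i, and replace dx_i by d F_i = (∂F_i/∂u) du + (∂F_i/∂v) dv.
  For the x component: f_1(F) = 6*u - 12*v^2; d F_1 = (2) du + (-6*v) dv
  For the y component: f_2(F) = 3*v^2 + 2; d F_2 = (0) du + (2*v) dv
Combining and collecting du, dv coefficients:
  coeff of du: 12*u - 24*v^2
  coeff of dv: 2*v*(-18*u + 39*v^2 + 2)
F^* omega = (12*u - 24*v^2) du + (2*v*(-18*u + 39*v^2 + 2)) dv.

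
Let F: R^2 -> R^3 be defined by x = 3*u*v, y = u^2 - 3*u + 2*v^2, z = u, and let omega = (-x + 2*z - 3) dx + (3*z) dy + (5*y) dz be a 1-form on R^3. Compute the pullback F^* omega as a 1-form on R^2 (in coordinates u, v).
F^* omega = (11*u^2 - 9*u*v^2 + 6*u*v - 24*u + 10*v^2 - 9*v) du + (3*u*(-3*u*v + 2*u + 4*v - 3)) dv

Using F^*(f dg) = (f ∘ F) d(g ∘ F), substitute each coordinate x_i by F_i(u, v) in f_i, and replace dx_i by d F_i = (∂F_i/∂u) du + (∂F_i/∂v) dv.
  For the x component: f_1(F) = -3*u*v + 2*u - 3; d F_1 = (3*v) du + (3*u) dv
  For the y component: f_2(F) = 3*u; d F_2 = (2*u - 3) du + (4*v) dv
  For the z component: f_3(F) = 5*u^2 - 15*u + 10*v^2; d F_3 = (1) du + (0) dv
Combining and collecting du, dv coefficients:
  coeff of du: 11*u^2 - 9*u*v^2 + 6*u*v - 24*u + 10*v^2 - 9*v
  coeff of dv: 3*u*(-3*u*v + 2*u + 4*v - 3)
F^* omega = (11*u^2 - 9*u*v^2 + 6*u*v - 24*u + 10*v^2 - 9*v) du + (3*u*(-3*u*v + 2*u + 4*v - 3)) dv.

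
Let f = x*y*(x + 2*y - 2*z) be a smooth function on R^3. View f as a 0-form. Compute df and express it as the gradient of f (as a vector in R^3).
df = (2*y*(x + y - z)) dx + (x*(x + 4*y - 2*z)) dy + (-2*x*y) dz; grad f = (2*y*(x + y - z), x*(x + 4*y - 2*z), -2*x*y)

For a 0-form f, d f = (∂f/∂x) dx + (∂f/∂y) dy + (∂f/∂z) dz. The components of the vector representation are exactly the entries of grad f in Cartesian coordinates:
  ∂f/∂x = 2*y*(x + y - z)
  ∂f/∂y = x*(x + 4*y - 2*z)
  ∂f/∂z = -2*x*y.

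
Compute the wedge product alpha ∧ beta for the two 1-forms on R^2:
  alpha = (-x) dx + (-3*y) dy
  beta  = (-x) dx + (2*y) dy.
alpha ∧ beta = (-5*x*y) dx ∧ dy

Distribute the wedge, using dx_i ∧ dx_j = -dx_j ∧ dx_i and dx_i ∧ dx_i = 0. For each pair (i, j) with i < j, the coefficient of dx_i ∧ dx_j in alpha ∧ beta is (alpha_i * beta_j - alpha_j * beta_i). Collecting: alpha ∧ beta = (-5*x*y) dx ∧ dy.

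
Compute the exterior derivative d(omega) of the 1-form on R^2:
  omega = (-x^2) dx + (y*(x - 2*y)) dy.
d(omega) = (y) dx ∧ dy

For a 1-form omega = sum_i f_i dx_i, the exterior derivative is
  d(omega) = sum_{i < j} (∂f_j/∂x_i - ∂f_i/∂x_j) dx_i ∧ dx_j.
  coefficient of dx ∧ dy: ∂f_2/∂x - ∂f_1/∂y = ∂(y*(x - 2*y))/∂x - ∂(-x^2)/∂y = y
Assembling: d(omega) = (y) dx ∧ dy.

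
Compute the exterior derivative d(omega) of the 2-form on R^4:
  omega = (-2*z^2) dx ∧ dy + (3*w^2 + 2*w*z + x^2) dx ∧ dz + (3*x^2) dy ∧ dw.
d(omega) = (-4*z) dx ∧ dy ∧ dz + (6*w + 2*z) dx ∧ dz ∧ dw + (6*x) dx ∧ dy ∧ dw

For a 2-form omega = sum_{i<j} g_{ij} dx_i ∧ dx_j, the exterior derivative is
  d(omega) = sum_{i<j} d(g_{ij}) ∧ dx_i ∧ dx_j = sum_{i<j, k} (∂g_{ij}/∂x_k) dx_k ∧ dx_i ∧ dx_j.
Expand each term, using dx_k ∧ dx_i ∧ dx_j = sgn(permutation) dx_{(a)} ∧ dx_{(b)} ∧ dx_{(c)} with (a < b < c) sorted:
  d(-2*z^2) includes (∂/∂z)(-2*z^2) dz = (-4*z) dz, which multiplied by dx ∧ dy gives (-4*z) dx ∧ dy ∧ dz
  d(3*w^2 + 2*w*z + x^2) includes (∂/∂w)(3*w^2 + 2*w*z + x^2) dw = (6*w + 2*z) dw, which multiplied by dx ∧ dz gives (6*w + 2*z) dx ∧ dz ∧ dw
  d(3*x^2) includes (∂/∂x)(3*x^2) dx = (6*x) dx, which multiplied by dy ∧ dw gives (6*x) dx ∧ dy ∧ dw
Collecting like 3-forms: d(omega) = (-4*z) dx ∧ dy ∧ dz + (6*w + 2*z) dx ∧ dz ∧ dw + (6*x) dx ∧ dy ∧ dw.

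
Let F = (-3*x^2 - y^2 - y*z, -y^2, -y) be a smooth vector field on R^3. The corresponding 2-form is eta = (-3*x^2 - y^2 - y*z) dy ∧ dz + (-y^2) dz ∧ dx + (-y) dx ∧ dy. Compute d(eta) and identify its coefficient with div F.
d(eta) = (-6*x - 2*y) dx ∧ dy ∧ dz; div F = -6*x - 2*y

For a 2-form in R^3 of the form above, applying d gives a 3-form with coefficient ∂P/∂x + ∂Q/∂y + ∂R/∂z:
  ∂P/∂x = -6*x
  ∂Q/∂y = -2*y
  ∂R/∂z = 0
Sum = -6*x - 2*y, which is exactly div F.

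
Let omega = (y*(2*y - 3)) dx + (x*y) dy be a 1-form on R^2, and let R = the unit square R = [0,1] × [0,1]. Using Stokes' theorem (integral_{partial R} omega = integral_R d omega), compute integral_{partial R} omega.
integral_(partial R) omega = 3/2

Stokes: integral_partial_R omega = integral_R d omega with d omega = (∂Q/∂x - ∂P/∂y) dx ∧ dy.
  ∂Q/∂x = y
  ∂P/∂y = 4*y - 3
  integrand = ∂Q/∂x - ∂P/∂y = 3 - 3*y.
Integrating over R: integral_0^1 integral_0^1 (3 - 3*y) dx dy = 3/2.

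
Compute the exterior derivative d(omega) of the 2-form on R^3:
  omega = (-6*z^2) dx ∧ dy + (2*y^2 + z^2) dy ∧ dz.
d(omega) = (-12*z) dx ∧ dy ∧ dz

For a 2-form omega = sum_{i<j} g_{ij} dx_i ∧ dx_j, the exterior derivative is
  d(omega) = sum_{i<j} d(g_{ij}) ∧ dx_i ∧ dx_j = sum_{i<j, k} (∂g_{ij}/∂x_k) dx_k ∧ dx_i ∧ dx_j.
Expand each term, using dx_k ∧ dx_i ∧ dx_j = sgn(permutation) dx_{(a)} ∧ dx_{(b)} ∧ dx_{(c)} with (a < b < c) sorted:
  d(-6*z^2) includes (∂/∂z)(-6*z^2) dz = (-12*z) dz, which multiplied by dx ∧ dy gives (-12*z) dx ∧ dy ∧ dz
Collecting like 3-forms: d(omega) = (-12*z) dx ∧ dy ∧ dz.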